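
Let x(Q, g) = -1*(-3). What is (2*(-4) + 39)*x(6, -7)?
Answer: 93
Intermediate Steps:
x(Q, g) = 3
(2*(-4) + 39)*x(6, -7) = (2*(-4) + 39)*3 = (-8 + 39)*3 = 31*3 = 93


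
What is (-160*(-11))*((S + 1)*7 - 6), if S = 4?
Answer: 51040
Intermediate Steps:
(-160*(-11))*((S + 1)*7 - 6) = (-160*(-11))*((4 + 1)*7 - 6) = 1760*(5*7 - 6) = 1760*(35 - 6) = 1760*29 = 51040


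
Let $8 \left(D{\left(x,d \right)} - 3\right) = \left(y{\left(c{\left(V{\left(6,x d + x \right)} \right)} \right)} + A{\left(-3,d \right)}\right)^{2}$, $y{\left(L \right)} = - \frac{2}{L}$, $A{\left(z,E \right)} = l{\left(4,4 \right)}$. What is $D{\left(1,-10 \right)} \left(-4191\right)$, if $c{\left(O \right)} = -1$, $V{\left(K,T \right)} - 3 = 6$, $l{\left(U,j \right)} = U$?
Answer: $- \frac{62865}{2} \approx -31433.0$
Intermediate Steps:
$V{\left(K,T \right)} = 9$ ($V{\left(K,T \right)} = 3 + 6 = 9$)
$A{\left(z,E \right)} = 4$
$D{\left(x,d \right)} = \frac{15}{2}$ ($D{\left(x,d \right)} = 3 + \frac{\left(- \frac{2}{-1} + 4\right)^{2}}{8} = 3 + \frac{\left(\left(-2\right) \left(-1\right) + 4\right)^{2}}{8} = 3 + \frac{\left(2 + 4\right)^{2}}{8} = 3 + \frac{6^{2}}{8} = 3 + \frac{1}{8} \cdot 36 = 3 + \frac{9}{2} = \frac{15}{2}$)
$D{\left(1,-10 \right)} \left(-4191\right) = \frac{15}{2} \left(-4191\right) = - \frac{62865}{2}$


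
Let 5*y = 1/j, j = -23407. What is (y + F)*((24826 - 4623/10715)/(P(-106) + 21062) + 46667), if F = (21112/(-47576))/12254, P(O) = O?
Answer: -4000162688788803756741/1915103011126832298200 ≈ -2.0887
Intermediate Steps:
y = -1/117035 (y = (⅕)/(-23407) = (⅕)*(-1/23407) = -1/117035 ≈ -8.5444e-6)
F = -2639/72874538 (F = (21112*(-1/47576))*(1/12254) = -2639/5947*1/12254 = -2639/72874538 ≈ -3.6213e-5)
(y + F)*((24826 - 4623/10715)/(P(-106) + 21062) + 46667) = (-1/117035 - 2639/72874538)*((24826 - 4623/10715)/(-106 + 21062) + 46667) = -381729903*((24826 - 4623*1/10715)/20956 + 46667)/8528871554830 = -381729903*((24826 - 4623/10715)*(1/20956) + 46667)/8528871554830 = -381729903*((266005967/10715)*(1/20956) + 46667)/8528871554830 = -381729903*(266005967/224543540 + 46667)/8528871554830 = -381729903/8528871554830*10479039387147/224543540 = -4000162688788803756741/1915103011126832298200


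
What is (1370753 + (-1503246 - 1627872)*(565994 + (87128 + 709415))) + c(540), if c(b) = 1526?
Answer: -4266262754087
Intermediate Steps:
(1370753 + (-1503246 - 1627872)*(565994 + (87128 + 709415))) + c(540) = (1370753 + (-1503246 - 1627872)*(565994 + (87128 + 709415))) + 1526 = (1370753 - 3131118*(565994 + 796543)) + 1526 = (1370753 - 3131118*1362537) + 1526 = (1370753 - 4266264126366) + 1526 = -4266262755613 + 1526 = -4266262754087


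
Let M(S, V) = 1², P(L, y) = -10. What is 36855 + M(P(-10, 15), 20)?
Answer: 36856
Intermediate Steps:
M(S, V) = 1
36855 + M(P(-10, 15), 20) = 36855 + 1 = 36856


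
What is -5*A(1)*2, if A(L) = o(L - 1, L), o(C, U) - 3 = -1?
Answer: -20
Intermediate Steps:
o(C, U) = 2 (o(C, U) = 3 - 1 = 2)
A(L) = 2
-5*A(1)*2 = -5*2*2 = -10*2 = -20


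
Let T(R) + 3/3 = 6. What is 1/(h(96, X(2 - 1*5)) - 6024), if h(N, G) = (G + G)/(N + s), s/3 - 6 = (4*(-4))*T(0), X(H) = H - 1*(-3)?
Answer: -1/6024 ≈ -0.00016600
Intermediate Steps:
T(R) = 5 (T(R) = -1 + 6 = 5)
X(H) = 3 + H (X(H) = H + 3 = 3 + H)
s = -222 (s = 18 + 3*((4*(-4))*5) = 18 + 3*(-16*5) = 18 + 3*(-80) = 18 - 240 = -222)
h(N, G) = 2*G/(-222 + N) (h(N, G) = (G + G)/(N - 222) = (2*G)/(-222 + N) = 2*G/(-222 + N))
1/(h(96, X(2 - 1*5)) - 6024) = 1/(2*(3 + (2 - 1*5))/(-222 + 96) - 6024) = 1/(2*(3 + (2 - 5))/(-126) - 6024) = 1/(2*(3 - 3)*(-1/126) - 6024) = 1/(2*0*(-1/126) - 6024) = 1/(0 - 6024) = 1/(-6024) = -1/6024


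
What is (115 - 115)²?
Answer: 0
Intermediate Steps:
(115 - 115)² = 0² = 0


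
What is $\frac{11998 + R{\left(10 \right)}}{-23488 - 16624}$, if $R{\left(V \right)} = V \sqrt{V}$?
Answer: $- \frac{5999}{20056} - \frac{5 \sqrt{10}}{20056} \approx -0.2999$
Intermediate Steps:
$R{\left(V \right)} = V^{\frac{3}{2}}$
$\frac{11998 + R{\left(10 \right)}}{-23488 - 16624} = \frac{11998 + 10^{\frac{3}{2}}}{-23488 - 16624} = \frac{11998 + 10 \sqrt{10}}{-40112} = \left(11998 + 10 \sqrt{10}\right) \left(- \frac{1}{40112}\right) = - \frac{5999}{20056} - \frac{5 \sqrt{10}}{20056}$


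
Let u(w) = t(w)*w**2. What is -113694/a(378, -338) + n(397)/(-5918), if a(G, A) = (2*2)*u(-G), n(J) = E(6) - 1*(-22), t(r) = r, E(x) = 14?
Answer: -84578819/15220575216 ≈ -0.0055569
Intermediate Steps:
u(w) = w**3 (u(w) = w*w**2 = w**3)
n(J) = 36 (n(J) = 14 - 1*(-22) = 14 + 22 = 36)
a(G, A) = -4*G**3 (a(G, A) = (2*2)*(-G)**3 = 4*(-G**3) = -4*G**3)
-113694/a(378, -338) + n(397)/(-5918) = -113694/((-4*378**3)) + 36/(-5918) = -113694/((-4*54010152)) + 36*(-1/5918) = -113694/(-216040608) - 18/2959 = -113694*(-1/216040608) - 18/2959 = 2707/5143824 - 18/2959 = -84578819/15220575216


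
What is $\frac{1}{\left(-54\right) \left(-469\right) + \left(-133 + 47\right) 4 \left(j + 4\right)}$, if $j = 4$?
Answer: $\frac{1}{22574} \approx 4.4299 \cdot 10^{-5}$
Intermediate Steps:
$\frac{1}{\left(-54\right) \left(-469\right) + \left(-133 + 47\right) 4 \left(j + 4\right)} = \frac{1}{\left(-54\right) \left(-469\right) + \left(-133 + 47\right) 4 \left(4 + 4\right)} = \frac{1}{25326 - 86 \cdot 4 \cdot 8} = \frac{1}{25326 - 2752} = \frac{1}{22574}$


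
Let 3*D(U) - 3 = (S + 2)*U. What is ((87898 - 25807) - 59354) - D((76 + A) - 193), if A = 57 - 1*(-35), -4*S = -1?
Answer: 11019/4 ≈ 2754.8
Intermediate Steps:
S = ¼ (S = -¼*(-1) = ¼ ≈ 0.25000)
A = 92 (A = 57 + 35 = 92)
D(U) = 1 + 3*U/4 (D(U) = 1 + ((¼ + 2)*U)/3 = 1 + (9*U/4)/3 = 1 + 3*U/4)
((87898 - 25807) - 59354) - D((76 + A) - 193) = ((87898 - 25807) - 59354) - (1 + 3*((76 + 92) - 193)/4) = (62091 - 59354) - (1 + 3*(168 - 193)/4) = 2737 - (1 + (¾)*(-25)) = 2737 - (1 - 75/4) = 2737 - 1*(-71/4) = 2737 + 71/4 = 11019/4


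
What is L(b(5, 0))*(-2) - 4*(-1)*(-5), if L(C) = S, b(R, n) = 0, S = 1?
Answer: -22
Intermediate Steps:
L(C) = 1
L(b(5, 0))*(-2) - 4*(-1)*(-5) = 1*(-2) - 4*(-1)*(-5) = -2 + 4*(-5) = -2 - 20 = -22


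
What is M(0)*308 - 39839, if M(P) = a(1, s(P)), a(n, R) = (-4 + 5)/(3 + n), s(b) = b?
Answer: -39762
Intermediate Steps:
a(n, R) = 1/(3 + n)
M(P) = ¼ (M(P) = 1/(3 + 1) = 1/4 = ¼)
M(0)*308 - 39839 = (¼)*308 - 39839 = 77 - 39839 = -39762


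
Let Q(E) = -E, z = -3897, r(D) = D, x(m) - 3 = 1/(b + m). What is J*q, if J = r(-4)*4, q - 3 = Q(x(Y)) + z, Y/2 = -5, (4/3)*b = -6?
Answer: 1808176/29 ≈ 62351.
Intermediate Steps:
b = -9/2 (b = (3/4)*(-6) = -9/2 ≈ -4.5000)
Y = -10 (Y = 2*(-5) = -10)
x(m) = 3 + 1/(-9/2 + m)
q = -113011/29 (q = 3 + (-(-25 + 6*(-10))/(-9 + 2*(-10)) - 3897) = 3 + (-(-25 - 60)/(-9 - 20) - 3897) = 3 + (-(-85)/(-29) - 3897) = 3 + (-(-1)*(-85)/29 - 3897) = 3 + (-1*85/29 - 3897) = 3 + (-85/29 - 3897) = 3 - 113098/29 = -113011/29 ≈ -3896.9)
J = -16 (J = -4*4 = -16)
J*q = -16*(-113011/29) = 1808176/29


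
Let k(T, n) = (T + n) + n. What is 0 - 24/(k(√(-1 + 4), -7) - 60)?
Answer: 1776/5473 + 24*√3/5473 ≈ 0.33210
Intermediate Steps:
k(T, n) = T + 2*n
0 - 24/(k(√(-1 + 4), -7) - 60) = 0 - 24/((√(-1 + 4) + 2*(-7)) - 60) = 0 - 24/((√3 - 14) - 60) = 0 - 24/((-14 + √3) - 60) = 0 - 24/(-74 + √3) = -24/(-74 + √3)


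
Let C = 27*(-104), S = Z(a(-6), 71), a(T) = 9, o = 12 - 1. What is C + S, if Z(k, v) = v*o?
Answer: -2027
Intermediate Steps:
o = 11
Z(k, v) = 11*v (Z(k, v) = v*11 = 11*v)
S = 781 (S = 11*71 = 781)
C = -2808
C + S = -2808 + 781 = -2027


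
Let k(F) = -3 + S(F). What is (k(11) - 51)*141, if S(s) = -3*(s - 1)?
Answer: -11844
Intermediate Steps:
S(s) = 3 - 3*s (S(s) = -3*(-1 + s) = 3 - 3*s)
k(F) = -3*F (k(F) = -3 + (3 - 3*F) = -3*F)
(k(11) - 51)*141 = (-3*11 - 51)*141 = (-33 - 51)*141 = -84*141 = -11844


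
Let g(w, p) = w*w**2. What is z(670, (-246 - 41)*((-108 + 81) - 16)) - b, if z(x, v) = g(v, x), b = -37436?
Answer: 1879537805257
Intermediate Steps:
g(w, p) = w**3
z(x, v) = v**3
z(670, (-246 - 41)*((-108 + 81) - 16)) - b = ((-246 - 41)*((-108 + 81) - 16))**3 - 1*(-37436) = (-287*(-27 - 16))**3 + 37436 = (-287*(-43))**3 + 37436 = 12341**3 + 37436 = 1879537767821 + 37436 = 1879537805257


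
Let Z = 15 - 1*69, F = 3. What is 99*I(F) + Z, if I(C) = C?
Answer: 243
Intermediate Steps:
Z = -54 (Z = 15 - 69 = -54)
99*I(F) + Z = 99*3 - 54 = 297 - 54 = 243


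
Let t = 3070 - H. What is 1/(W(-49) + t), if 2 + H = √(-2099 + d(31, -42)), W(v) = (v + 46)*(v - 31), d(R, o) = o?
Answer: 3312/10971485 + I*√2141/10971485 ≈ 0.00030187 + 4.2174e-6*I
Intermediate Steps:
W(v) = (-31 + v)*(46 + v) (W(v) = (46 + v)*(-31 + v) = (-31 + v)*(46 + v))
H = -2 + I*√2141 (H = -2 + √(-2099 - 42) = -2 + √(-2141) = -2 + I*√2141 ≈ -2.0 + 46.271*I)
t = 3072 - I*√2141 (t = 3070 - (-2 + I*√2141) = 3070 + (2 - I*√2141) = 3072 - I*√2141 ≈ 3072.0 - 46.271*I)
1/(W(-49) + t) = 1/((-1426 + (-49)² + 15*(-49)) + (3072 - I*√2141)) = 1/((-1426 + 2401 - 735) + (3072 - I*√2141)) = 1/(240 + (3072 - I*√2141)) = 1/(3312 - I*√2141)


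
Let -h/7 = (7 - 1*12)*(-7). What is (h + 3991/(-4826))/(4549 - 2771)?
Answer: -1186361/8580628 ≈ -0.13826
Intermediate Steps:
h = -245 (h = -7*(7 - 1*12)*(-7) = -7*(7 - 12)*(-7) = -(-35)*(-7) = -7*35 = -245)
(h + 3991/(-4826))/(4549 - 2771) = (-245 + 3991/(-4826))/(4549 - 2771) = (-245 + 3991*(-1/4826))/1778 = (-245 - 3991/4826)*(1/1778) = -1186361/4826*1/1778 = -1186361/8580628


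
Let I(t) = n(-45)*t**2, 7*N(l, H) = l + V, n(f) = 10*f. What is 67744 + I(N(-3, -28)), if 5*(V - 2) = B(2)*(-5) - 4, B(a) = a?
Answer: 3312958/49 ≈ 67611.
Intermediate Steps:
V = -4/5 (V = 2 + (2*(-5) - 4)/5 = 2 + (-10 - 4)/5 = 2 + (1/5)*(-14) = 2 - 14/5 = -4/5 ≈ -0.80000)
N(l, H) = -4/35 + l/7 (N(l, H) = (l - 4/5)/7 = (-4/5 + l)/7 = -4/35 + l/7)
I(t) = -450*t**2 (I(t) = (10*(-45))*t**2 = -450*t**2)
67744 + I(N(-3, -28)) = 67744 - 450*(-4/35 + (1/7)*(-3))**2 = 67744 - 450*(-4/35 - 3/7)**2 = 67744 - 450*(-19/35)**2 = 67744 - 450*361/1225 = 67744 - 6498/49 = 3312958/49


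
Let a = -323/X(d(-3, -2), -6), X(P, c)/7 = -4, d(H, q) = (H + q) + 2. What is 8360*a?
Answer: 675070/7 ≈ 96439.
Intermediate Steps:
d(H, q) = 2 + H + q
X(P, c) = -28 (X(P, c) = 7*(-4) = -28)
a = 323/28 (a = -323/(-28) = -323*(-1/28) = 323/28 ≈ 11.536)
8360*a = 8360*(323/28) = 675070/7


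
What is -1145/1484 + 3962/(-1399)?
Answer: -7481463/2076116 ≈ -3.6036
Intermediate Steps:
-1145/1484 + 3962/(-1399) = -1145*1/1484 + 3962*(-1/1399) = -1145/1484 - 3962/1399 = -7481463/2076116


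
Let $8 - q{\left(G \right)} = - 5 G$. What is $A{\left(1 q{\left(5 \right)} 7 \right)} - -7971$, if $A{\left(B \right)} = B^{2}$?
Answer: $61332$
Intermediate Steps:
$q{\left(G \right)} = 8 + 5 G$ ($q{\left(G \right)} = 8 - - 5 G = 8 + 5 G$)
$A{\left(1 q{\left(5 \right)} 7 \right)} - -7971 = \left(1 \left(8 + 5 \cdot 5\right) 7\right)^{2} - -7971 = \left(1 \left(8 + 25\right) 7\right)^{2} + 7971 = \left(1 \cdot 33 \cdot 7\right)^{2} + 7971 = \left(33 \cdot 7\right)^{2} + 7971 = 231^{2} + 7971 = 53361 + 7971 = 61332$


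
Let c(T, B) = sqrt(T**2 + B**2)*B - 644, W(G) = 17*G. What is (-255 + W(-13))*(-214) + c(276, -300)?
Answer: 101220 - 3600*sqrt(1154) ≈ -21074.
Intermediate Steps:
c(T, B) = -644 + B*sqrt(B**2 + T**2) (c(T, B) = sqrt(B**2 + T**2)*B - 644 = B*sqrt(B**2 + T**2) - 644 = -644 + B*sqrt(B**2 + T**2))
(-255 + W(-13))*(-214) + c(276, -300) = (-255 + 17*(-13))*(-214) + (-644 - 300*sqrt((-300)**2 + 276**2)) = (-255 - 221)*(-214) + (-644 - 300*sqrt(90000 + 76176)) = -476*(-214) + (-644 - 3600*sqrt(1154)) = 101864 + (-644 - 3600*sqrt(1154)) = 101220 - 3600*sqrt(1154)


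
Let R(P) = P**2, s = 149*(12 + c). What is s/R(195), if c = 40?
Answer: 596/2925 ≈ 0.20376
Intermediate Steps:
s = 7748 (s = 149*(12 + 40) = 149*52 = 7748)
s/R(195) = 7748/(195**2) = 7748/38025 = 7748*(1/38025) = 596/2925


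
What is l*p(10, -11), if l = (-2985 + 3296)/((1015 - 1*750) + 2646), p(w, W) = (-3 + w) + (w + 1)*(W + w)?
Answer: -1244/2911 ≈ -0.42734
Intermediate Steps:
p(w, W) = -3 + w + (1 + w)*(W + w) (p(w, W) = (-3 + w) + (1 + w)*(W + w) = -3 + w + (1 + w)*(W + w))
l = 311/2911 (l = 311/((1015 - 750) + 2646) = 311/(265 + 2646) = 311/2911 ≈ 0.10684)
l*p(10, -11) = 311*(-3 - 11 + 10² + 2*10 - 11*10)/2911 = 311*(-3 - 11 + 100 + 20 - 110)/2911 = (311/2911)*(-4) = -1244/2911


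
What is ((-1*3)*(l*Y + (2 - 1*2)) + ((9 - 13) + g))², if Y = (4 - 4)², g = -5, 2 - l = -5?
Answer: 81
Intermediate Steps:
l = 7 (l = 2 - 1*(-5) = 2 + 5 = 7)
Y = 0 (Y = 0² = 0)
((-1*3)*(l*Y + (2 - 1*2)) + ((9 - 13) + g))² = ((-1*3)*(7*0 + (2 - 1*2)) + ((9 - 13) - 5))² = (-3*(0 + (2 - 2)) + (-4 - 5))² = (-3*(0 + 0) - 9)² = (-3*0 - 9)² = (0 - 9)² = (-9)² = 81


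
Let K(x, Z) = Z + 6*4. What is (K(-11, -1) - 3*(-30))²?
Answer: 12769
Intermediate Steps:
K(x, Z) = 24 + Z (K(x, Z) = Z + 24 = 24 + Z)
(K(-11, -1) - 3*(-30))² = ((24 - 1) - 3*(-30))² = (23 + 90)² = 113² = 12769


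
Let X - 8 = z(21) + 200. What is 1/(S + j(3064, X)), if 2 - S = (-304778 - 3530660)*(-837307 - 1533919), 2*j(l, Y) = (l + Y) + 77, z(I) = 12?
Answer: -2/18189380610611 ≈ -1.0995e-13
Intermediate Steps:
X = 220 (X = 8 + (12 + 200) = 8 + 212 = 220)
j(l, Y) = 77/2 + Y/2 + l/2 (j(l, Y) = ((l + Y) + 77)/2 = ((Y + l) + 77)/2 = (77 + Y + l)/2 = 77/2 + Y/2 + l/2)
S = -9094690306986 (S = 2 - (-304778 - 3530660)*(-837307 - 1533919) = 2 - (-3835438)*(-2371226) = 2 - 1*9094690306988 = 2 - 9094690306988 = -9094690306986)
1/(S + j(3064, X)) = 1/(-9094690306986 + (77/2 + (½)*220 + (½)*3064)) = 1/(-9094690306986 + (77/2 + 110 + 1532)) = 1/(-9094690306986 + 3361/2) = 1/(-18189380610611/2) = -2/18189380610611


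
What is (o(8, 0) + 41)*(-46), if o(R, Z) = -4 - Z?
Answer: -1702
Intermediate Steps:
(o(8, 0) + 41)*(-46) = ((-4 - 1*0) + 41)*(-46) = ((-4 + 0) + 41)*(-46) = (-4 + 41)*(-46) = 37*(-46) = -1702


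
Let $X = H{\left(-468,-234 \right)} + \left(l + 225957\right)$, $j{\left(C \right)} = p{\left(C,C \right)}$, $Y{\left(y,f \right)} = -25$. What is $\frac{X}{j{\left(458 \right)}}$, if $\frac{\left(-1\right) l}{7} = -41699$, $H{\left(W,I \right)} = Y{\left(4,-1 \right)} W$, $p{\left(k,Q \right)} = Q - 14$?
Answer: $\frac{264775}{222} \approx 1192.7$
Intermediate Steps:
$p{\left(k,Q \right)} = -14 + Q$ ($p{\left(k,Q \right)} = Q - 14 = -14 + Q$)
$j{\left(C \right)} = -14 + C$
$H{\left(W,I \right)} = - 25 W$
$l = 291893$ ($l = \left(-7\right) \left(-41699\right) = 291893$)
$X = 529550$ ($X = \left(-25\right) \left(-468\right) + \left(291893 + 225957\right) = 11700 + 517850 = 529550$)
$\frac{X}{j{\left(458 \right)}} = \frac{529550}{-14 + 458} = \frac{529550}{444} = 529550 \cdot \frac{1}{444} = \frac{264775}{222}$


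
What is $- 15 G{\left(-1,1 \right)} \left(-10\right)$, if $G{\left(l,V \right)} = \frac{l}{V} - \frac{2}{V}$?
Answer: $-450$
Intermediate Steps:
$G{\left(l,V \right)} = - \frac{2}{V} + \frac{l}{V}$
$- 15 G{\left(-1,1 \right)} \left(-10\right) = - 15 \frac{-2 - 1}{1} \left(-10\right) = - 15 \cdot 1 \left(-3\right) \left(-10\right) = \left(-15\right) \left(-3\right) \left(-10\right) = 45 \left(-10\right) = -450$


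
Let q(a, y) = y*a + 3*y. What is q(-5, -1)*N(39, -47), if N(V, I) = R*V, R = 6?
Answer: 468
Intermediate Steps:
N(V, I) = 6*V
q(a, y) = 3*y + a*y (q(a, y) = a*y + 3*y = 3*y + a*y)
q(-5, -1)*N(39, -47) = (-(3 - 5))*(6*39) = -1*(-2)*234 = 2*234 = 468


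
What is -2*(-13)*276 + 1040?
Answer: 8216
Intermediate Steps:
-2*(-13)*276 + 1040 = 26*276 + 1040 = 7176 + 1040 = 8216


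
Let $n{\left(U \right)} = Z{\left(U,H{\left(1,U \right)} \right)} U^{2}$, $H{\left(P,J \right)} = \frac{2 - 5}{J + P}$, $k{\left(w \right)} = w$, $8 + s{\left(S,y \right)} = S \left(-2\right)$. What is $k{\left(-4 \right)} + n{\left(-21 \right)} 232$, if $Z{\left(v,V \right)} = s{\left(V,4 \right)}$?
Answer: $- \frac{4245968}{5} \approx -8.4919 \cdot 10^{5}$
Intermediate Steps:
$s{\left(S,y \right)} = -8 - 2 S$ ($s{\left(S,y \right)} = -8 + S \left(-2\right) = -8 - 2 S$)
$H{\left(P,J \right)} = - \frac{3}{J + P}$
$Z{\left(v,V \right)} = -8 - 2 V$
$n{\left(U \right)} = U^{2} \left(-8 + \frac{6}{1 + U}\right)$ ($n{\left(U \right)} = \left(-8 - 2 \left(- \frac{3}{U + 1}\right)\right) U^{2} = \left(-8 - 2 \left(- \frac{3}{1 + U}\right)\right) U^{2} = \left(-8 + \frac{6}{1 + U}\right) U^{2} = U^{2} \left(-8 + \frac{6}{1 + U}\right)$)
$k{\left(-4 \right)} + n{\left(-21 \right)} 232 = -4 + \frac{\left(-21\right)^{2} \left(-2 - -168\right)}{1 - 21} \cdot 232 = -4 + \frac{441 \left(-2 + 168\right)}{-20} \cdot 232 = -4 + 441 \left(- \frac{1}{20}\right) 166 \cdot 232 = -4 - \frac{4245948}{5} = - \frac{4245968}{5}$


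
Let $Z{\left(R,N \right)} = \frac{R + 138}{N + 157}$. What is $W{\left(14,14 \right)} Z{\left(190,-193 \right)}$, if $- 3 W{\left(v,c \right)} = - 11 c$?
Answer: $- \frac{12628}{27} \approx -467.7$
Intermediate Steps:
$Z{\left(R,N \right)} = \frac{138 + R}{157 + N}$
$W{\left(v,c \right)} = \frac{11 c}{3}$ ($W{\left(v,c \right)} = - \frac{\left(-11\right) c}{3} = \frac{11 c}{3}$)
$W{\left(14,14 \right)} Z{\left(190,-193 \right)} = \frac{11}{3} \cdot 14 \frac{138 + 190}{157 - 193} = \frac{154 \frac{1}{-36} \cdot 328}{3} = \frac{154 \left(\left(- \frac{1}{36}\right) 328\right)}{3} = \frac{154}{3} \left(- \frac{82}{9}\right) = - \frac{12628}{27}$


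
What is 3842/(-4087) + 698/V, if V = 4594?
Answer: -7398711/9387839 ≈ -0.78812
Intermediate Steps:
3842/(-4087) + 698/V = 3842/(-4087) + 698/4594 = 3842*(-1/4087) + 698*(1/4594) = -3842/4087 + 349/2297 = -7398711/9387839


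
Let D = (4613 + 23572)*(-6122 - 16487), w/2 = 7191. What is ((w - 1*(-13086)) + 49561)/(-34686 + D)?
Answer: -77029/637269351 ≈ -0.00012087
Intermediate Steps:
w = 14382 (w = 2*7191 = 14382)
D = -637234665 (D = 28185*(-22609) = -637234665)
((w - 1*(-13086)) + 49561)/(-34686 + D) = ((14382 - 1*(-13086)) + 49561)/(-34686 - 637234665) = ((14382 + 13086) + 49561)/(-637269351) = (27468 + 49561)*(-1/637269351) = 77029*(-1/637269351) = -77029/637269351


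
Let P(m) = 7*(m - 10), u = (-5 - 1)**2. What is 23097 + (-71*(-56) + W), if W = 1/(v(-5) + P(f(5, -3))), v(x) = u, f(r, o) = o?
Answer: 1489014/55 ≈ 27073.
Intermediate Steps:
u = 36 (u = (-6)**2 = 36)
P(m) = -70 + 7*m (P(m) = 7*(-10 + m) = -70 + 7*m)
v(x) = 36
W = -1/55 (W = 1/(36 + (-70 + 7*(-3))) = 1/(36 + (-70 - 21)) = 1/(36 - 91) = 1/(-55) = -1/55 ≈ -0.018182)
23097 + (-71*(-56) + W) = 23097 + (-71*(-56) - 1/55) = 23097 + (3976 - 1/55) = 23097 + 218679/55 = 1489014/55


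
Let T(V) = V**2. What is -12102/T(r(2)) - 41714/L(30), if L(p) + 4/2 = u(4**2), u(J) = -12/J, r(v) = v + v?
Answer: 1268287/88 ≈ 14412.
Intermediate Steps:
r(v) = 2*v
L(p) = -11/4 (L(p) = -2 - 12/(4**2) = -2 - 12/16 = -2 - 12*1/16 = -2 - 3/4 = -11/4)
-12102/T(r(2)) - 41714/L(30) = -12102/((2*2)**2) - 41714/(-11/4) = -12102/(4**2) - 41714*(-4/11) = -12102/16 + 166856/11 = -12102*1/16 + 166856/11 = -6051/8 + 166856/11 = 1268287/88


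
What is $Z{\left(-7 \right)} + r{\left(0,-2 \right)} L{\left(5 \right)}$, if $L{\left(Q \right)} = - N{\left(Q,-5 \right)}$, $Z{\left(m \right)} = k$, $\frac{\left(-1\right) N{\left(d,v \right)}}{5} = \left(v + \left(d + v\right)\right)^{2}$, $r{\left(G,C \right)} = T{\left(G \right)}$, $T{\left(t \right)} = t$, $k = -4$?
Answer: $-4$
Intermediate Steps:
$r{\left(G,C \right)} = G$
$N{\left(d,v \right)} = - 5 \left(d + 2 v\right)^{2}$ ($N{\left(d,v \right)} = - 5 \left(v + \left(d + v\right)\right)^{2} = - 5 \left(d + 2 v\right)^{2}$)
$Z{\left(m \right)} = -4$
$L{\left(Q \right)} = 5 \left(-10 + Q\right)^{2}$ ($L{\left(Q \right)} = - \left(-5\right) \left(Q + 2 \left(-5\right)\right)^{2} = - \left(-5\right) \left(Q - 10\right)^{2} = - \left(-5\right) \left(-10 + Q\right)^{2} = 5 \left(-10 + Q\right)^{2}$)
$Z{\left(-7 \right)} + r{\left(0,-2 \right)} L{\left(5 \right)} = -4 + 0 \cdot 5 \left(-10 + 5\right)^{2} = -4 + 0 \cdot 5 \left(-5\right)^{2} = -4 + 0 \cdot 5 \cdot 25 = -4 + 0 \cdot 125 = -4 + 0 = -4$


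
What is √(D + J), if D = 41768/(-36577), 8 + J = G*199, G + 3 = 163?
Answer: 12*√295734518443/36577 ≈ 178.41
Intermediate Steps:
G = 160 (G = -3 + 163 = 160)
J = 31832 (J = -8 + 160*199 = -8 + 31840 = 31832)
D = -41768/36577 (D = 41768*(-1/36577) = -41768/36577 ≈ -1.1419)
√(D + J) = √(-41768/36577 + 31832) = √(1164277296/36577) = 12*√295734518443/36577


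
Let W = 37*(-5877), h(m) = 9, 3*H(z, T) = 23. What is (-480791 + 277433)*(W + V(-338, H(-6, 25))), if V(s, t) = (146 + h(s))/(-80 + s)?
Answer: 9241994452323/209 ≈ 4.4220e+10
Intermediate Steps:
H(z, T) = 23/3 (H(z, T) = (⅓)*23 = 23/3)
V(s, t) = 155/(-80 + s) (V(s, t) = (146 + 9)/(-80 + s) = 155/(-80 + s))
W = -217449
(-480791 + 277433)*(W + V(-338, H(-6, 25))) = (-480791 + 277433)*(-217449 + 155/(-80 - 338)) = -203358*(-217449 + 155/(-418)) = -203358*(-217449 + 155*(-1/418)) = -203358*(-217449 - 155/418) = -203358*(-90893837/418) = 9241994452323/209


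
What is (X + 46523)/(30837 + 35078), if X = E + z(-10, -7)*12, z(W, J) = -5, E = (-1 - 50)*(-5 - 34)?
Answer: 48452/65915 ≈ 0.73507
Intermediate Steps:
E = 1989 (E = -51*(-39) = 1989)
X = 1929 (X = 1989 - 5*12 = 1989 - 60 = 1929)
(X + 46523)/(30837 + 35078) = (1929 + 46523)/(30837 + 35078) = 48452/65915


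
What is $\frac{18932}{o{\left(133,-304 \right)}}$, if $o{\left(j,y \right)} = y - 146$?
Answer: $- \frac{9466}{225} \approx -42.071$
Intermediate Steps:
$o{\left(j,y \right)} = -146 + y$ ($o{\left(j,y \right)} = y - 146 = -146 + y$)
$\frac{18932}{o{\left(133,-304 \right)}} = \frac{18932}{-146 - 304} = \frac{18932}{-450} = 18932 \left(- \frac{1}{450}\right) = - \frac{9466}{225}$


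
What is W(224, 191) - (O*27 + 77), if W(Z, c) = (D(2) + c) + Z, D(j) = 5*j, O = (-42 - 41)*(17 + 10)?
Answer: 60855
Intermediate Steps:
O = -2241 (O = -83*27 = -2241)
W(Z, c) = 10 + Z + c (W(Z, c) = (5*2 + c) + Z = (10 + c) + Z = 10 + Z + c)
W(224, 191) - (O*27 + 77) = (10 + 224 + 191) - (-2241*27 + 77) = 425 - (-60507 + 77) = 425 - 1*(-60430) = 425 + 60430 = 60855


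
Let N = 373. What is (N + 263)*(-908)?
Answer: -577488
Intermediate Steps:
(N + 263)*(-908) = (373 + 263)*(-908) = 636*(-908) = -577488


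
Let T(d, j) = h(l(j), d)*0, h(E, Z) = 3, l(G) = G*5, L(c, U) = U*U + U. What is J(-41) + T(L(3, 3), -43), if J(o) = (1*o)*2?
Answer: -82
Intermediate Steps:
L(c, U) = U + U**2 (L(c, U) = U**2 + U = U + U**2)
l(G) = 5*G
J(o) = 2*o (J(o) = o*2 = 2*o)
T(d, j) = 0 (T(d, j) = 3*0 = 0)
J(-41) + T(L(3, 3), -43) = 2*(-41) + 0 = -82 + 0 = -82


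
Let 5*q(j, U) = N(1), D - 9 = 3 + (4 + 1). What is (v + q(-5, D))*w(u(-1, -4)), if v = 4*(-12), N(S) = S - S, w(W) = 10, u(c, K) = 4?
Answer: -480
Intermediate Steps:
D = 17 (D = 9 + (3 + (4 + 1)) = 9 + (3 + 5) = 9 + 8 = 17)
N(S) = 0
q(j, U) = 0 (q(j, U) = (⅕)*0 = 0)
v = -48
(v + q(-5, D))*w(u(-1, -4)) = (-48 + 0)*10 = -48*10 = -480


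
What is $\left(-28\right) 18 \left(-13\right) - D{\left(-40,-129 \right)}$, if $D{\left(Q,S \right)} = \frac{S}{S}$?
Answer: $6551$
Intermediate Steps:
$D{\left(Q,S \right)} = 1$
$\left(-28\right) 18 \left(-13\right) - D{\left(-40,-129 \right)} = \left(-28\right) 18 \left(-13\right) - 1 = \left(-504\right) \left(-13\right) - 1 = 6552 - 1 = 6551$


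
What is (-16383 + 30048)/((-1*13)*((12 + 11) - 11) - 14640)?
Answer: -4555/4932 ≈ -0.92356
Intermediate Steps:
(-16383 + 30048)/((-1*13)*((12 + 11) - 11) - 14640) = 13665/(-13*(23 - 11) - 14640) = 13665/(-13*12 - 14640) = 13665/(-156 - 14640) = 13665/(-14796) = 13665*(-1/14796) = -4555/4932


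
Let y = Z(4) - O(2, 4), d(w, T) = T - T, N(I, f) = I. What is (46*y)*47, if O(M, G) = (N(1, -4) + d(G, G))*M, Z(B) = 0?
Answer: -4324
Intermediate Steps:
d(w, T) = 0
O(M, G) = M (O(M, G) = (1 + 0)*M = 1*M = M)
y = -2 (y = 0 - 1*2 = 0 - 2 = -2)
(46*y)*47 = (46*(-2))*47 = -92*47 = -4324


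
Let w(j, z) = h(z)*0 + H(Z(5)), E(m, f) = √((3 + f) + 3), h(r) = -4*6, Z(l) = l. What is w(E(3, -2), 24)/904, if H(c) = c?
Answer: 5/904 ≈ 0.0055310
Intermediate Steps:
h(r) = -24
E(m, f) = √(6 + f)
w(j, z) = 5 (w(j, z) = -24*0 + 5 = 0 + 5 = 5)
w(E(3, -2), 24)/904 = 5/904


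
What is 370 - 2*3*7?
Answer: 328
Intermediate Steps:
370 - 2*3*7 = 370 - 6*7 = 370 - 42 = 328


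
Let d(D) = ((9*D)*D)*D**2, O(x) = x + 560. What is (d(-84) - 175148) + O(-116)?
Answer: 447909520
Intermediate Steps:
O(x) = 560 + x
d(D) = 9*D**4 (d(D) = (9*D**2)*D**2 = 9*D**4)
(d(-84) - 175148) + O(-116) = (9*(-84)**4 - 175148) + (560 - 116) = (9*49787136 - 175148) + 444 = (448084224 - 175148) + 444 = 447909076 + 444 = 447909520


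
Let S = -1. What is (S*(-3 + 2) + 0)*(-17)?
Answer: -17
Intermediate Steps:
(S*(-3 + 2) + 0)*(-17) = (-(-3 + 2) + 0)*(-17) = (-1*(-1) + 0)*(-17) = (1 + 0)*(-17) = 1*(-17) = -17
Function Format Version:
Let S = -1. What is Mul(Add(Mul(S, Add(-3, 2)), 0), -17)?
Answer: -17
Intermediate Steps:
Mul(Add(Mul(S, Add(-3, 2)), 0), -17) = Mul(Add(Mul(-1, Add(-3, 2)), 0), -17) = Mul(Add(Mul(-1, -1), 0), -17) = Mul(Add(1, 0), -17) = Mul(1, -17) = -17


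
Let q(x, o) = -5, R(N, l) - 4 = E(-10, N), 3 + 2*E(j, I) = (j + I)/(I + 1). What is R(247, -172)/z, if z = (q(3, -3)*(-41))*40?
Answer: 1477/4067200 ≈ 0.00036315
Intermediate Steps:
E(j, I) = -3/2 + (I + j)/(2*(1 + I)) (E(j, I) = -3/2 + ((j + I)/(I + 1))/2 = -3/2 + ((I + j)/(1 + I))/2 = -3/2 + (I + j)/(2*(1 + I)))
R(N, l) = 4 + (-13 - 2*N)/(2*(1 + N)) (R(N, l) = 4 + (-3 - 10 - 2*N)/(2*(1 + N)) = 4 + (-13 - 2*N)/(2*(1 + N)))
z = 8200 (z = -5*(-41)*40 = 205*40 = 8200)
R(247, -172)/z = ((-5 + 6*247)/(2*(1 + 247)))/8200 = ((½)*(-5 + 1482)/248)*(1/8200) = ((½)*(1/248)*1477)*(1/8200) = (1477/496)*(1/8200) = 1477/4067200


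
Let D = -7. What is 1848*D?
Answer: -12936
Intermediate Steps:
1848*D = 1848*(-7) = -12936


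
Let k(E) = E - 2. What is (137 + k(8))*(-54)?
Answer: -7722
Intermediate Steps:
k(E) = -2 + E
(137 + k(8))*(-54) = (137 + (-2 + 8))*(-54) = (137 + 6)*(-54) = 143*(-54) = -7722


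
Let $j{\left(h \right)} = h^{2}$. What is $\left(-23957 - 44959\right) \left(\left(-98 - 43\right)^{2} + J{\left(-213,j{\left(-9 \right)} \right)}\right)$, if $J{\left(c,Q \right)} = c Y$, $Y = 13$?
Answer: $-1179290592$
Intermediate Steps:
$J{\left(c,Q \right)} = 13 c$ ($J{\left(c,Q \right)} = c 13 = 13 c$)
$\left(-23957 - 44959\right) \left(\left(-98 - 43\right)^{2} + J{\left(-213,j{\left(-9 \right)} \right)}\right) = \left(-23957 - 44959\right) \left(\left(-98 - 43\right)^{2} + 13 \left(-213\right)\right) = - 68916 \left(\left(-141\right)^{2} - 2769\right) = - 68916 \left(19881 - 2769\right) = \left(-68916\right) 17112 = -1179290592$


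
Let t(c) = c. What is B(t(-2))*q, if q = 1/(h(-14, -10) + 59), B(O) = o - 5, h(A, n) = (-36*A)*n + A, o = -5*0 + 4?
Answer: 1/4995 ≈ 0.00020020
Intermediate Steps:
o = 4 (o = 0 + 4 = 4)
h(A, n) = A - 36*A*n (h(A, n) = -36*A*n + A = A - 36*A*n)
B(O) = -1 (B(O) = 4 - 5 = -1)
q = -1/4995 (q = 1/(-14*(1 - 36*(-10)) + 59) = 1/(-14*(1 + 360) + 59) = 1/(-14*361 + 59) = 1/(-5054 + 59) = 1/(-4995) = -1/4995 ≈ -0.00020020)
B(t(-2))*q = -1*(-1/4995) = 1/4995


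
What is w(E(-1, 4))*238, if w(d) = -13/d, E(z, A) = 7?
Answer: -442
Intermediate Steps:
w(E(-1, 4))*238 = -13/7*238 = -442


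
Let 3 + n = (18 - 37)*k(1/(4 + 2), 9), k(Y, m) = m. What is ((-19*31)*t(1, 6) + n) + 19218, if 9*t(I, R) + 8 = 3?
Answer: 174341/9 ≈ 19371.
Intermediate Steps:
t(I, R) = -5/9 (t(I, R) = -8/9 + (⅑)*3 = -8/9 + ⅓ = -5/9)
n = -174 (n = -3 + (18 - 37)*9 = -3 - 19*9 = -3 - 171 = -174)
((-19*31)*t(1, 6) + n) + 19218 = (-19*31*(-5/9) - 174) + 19218 = (-589*(-5/9) - 174) + 19218 = (2945/9 - 174) + 19218 = 1379/9 + 19218 = 174341/9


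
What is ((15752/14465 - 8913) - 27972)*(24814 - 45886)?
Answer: 1022041371696/1315 ≈ 7.7722e+8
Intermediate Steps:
((15752/14465 - 8913) - 27972)*(24814 - 45886) = ((15752*(1/14465) - 8913) - 27972)*(-21072) = ((1432/1315 - 8913) - 27972)*(-21072) = (-11719163/1315 - 27972)*(-21072) = -48502343/1315*(-21072) = 1022041371696/1315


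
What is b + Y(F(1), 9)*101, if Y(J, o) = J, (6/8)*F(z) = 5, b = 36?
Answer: 2128/3 ≈ 709.33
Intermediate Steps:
F(z) = 20/3 (F(z) = (4/3)*5 = 20/3)
b + Y(F(1), 9)*101 = 36 + (20/3)*101 = 36 + 2020/3 = 2128/3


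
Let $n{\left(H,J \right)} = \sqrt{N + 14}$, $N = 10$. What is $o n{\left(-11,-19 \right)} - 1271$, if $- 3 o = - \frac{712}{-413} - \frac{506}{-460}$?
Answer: $-1271 - \frac{11663 \sqrt{6}}{6195} \approx -1275.6$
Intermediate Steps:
$o = - \frac{11663}{12390}$ ($o = - \frac{- \frac{712}{-413} - \frac{506}{-460}}{3} = - \frac{\left(-712\right) \left(- \frac{1}{413}\right) - - \frac{11}{10}}{3} = - \frac{\frac{712}{413} + \frac{11}{10}}{3} = \left(- \frac{1}{3}\right) \frac{11663}{4130} = - \frac{11663}{12390} \approx -0.94132$)
$n{\left(H,J \right)} = 2 \sqrt{6}$ ($n{\left(H,J \right)} = \sqrt{10 + 14} = \sqrt{24} = 2 \sqrt{6}$)
$o n{\left(-11,-19 \right)} - 1271 = - \frac{11663 \cdot 2 \sqrt{6}}{12390} - 1271 = - \frac{11663 \sqrt{6}}{6195} - 1271 = -1271 - \frac{11663 \sqrt{6}}{6195}$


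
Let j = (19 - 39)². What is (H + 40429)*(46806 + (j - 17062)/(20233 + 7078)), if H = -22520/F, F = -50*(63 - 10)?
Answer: 13698203741837748/7237415 ≈ 1.8927e+9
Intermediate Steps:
F = -2650 (F = -50*53 = -2650)
j = 400 (j = (-20)² = 400)
H = 2252/265 (H = -22520/(-2650) = -22520*(-1/2650) = 2252/265 ≈ 8.4981)
(H + 40429)*(46806 + (j - 17062)/(20233 + 7078)) = (2252/265 + 40429)*(46806 + (400 - 17062)/(20233 + 7078)) = 10715937*(46806 - 16662/27311)/265 = (10715937/265)*(1278302004/27311) = 13698203741837748/7237415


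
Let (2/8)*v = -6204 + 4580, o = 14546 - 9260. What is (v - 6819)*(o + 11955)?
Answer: -229563915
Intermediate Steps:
o = 5286
v = -6496 (v = 4*(-6204 + 4580) = 4*(-1624) = -6496)
(v - 6819)*(o + 11955) = (-6496 - 6819)*(5286 + 11955) = -13315*17241 = -229563915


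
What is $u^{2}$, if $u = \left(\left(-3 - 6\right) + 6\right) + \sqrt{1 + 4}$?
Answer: $\left(3 - \sqrt{5}\right)^{2} \approx 0.58359$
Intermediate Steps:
$u = -3 + \sqrt{5}$ ($u = \left(\left(-3 - 6\right) + 6\right) + \sqrt{5} = \left(-9 + 6\right) + \sqrt{5} = -3 + \sqrt{5} \approx -0.76393$)
$u^{2} = \left(-3 + \sqrt{5}\right)^{2}$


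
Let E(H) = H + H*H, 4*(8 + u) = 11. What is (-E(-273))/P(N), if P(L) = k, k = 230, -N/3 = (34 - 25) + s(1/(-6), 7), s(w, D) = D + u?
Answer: -37128/115 ≈ -322.85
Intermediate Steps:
u = -21/4 (u = -8 + (¼)*11 = -8 + 11/4 = -21/4 ≈ -5.2500)
E(H) = H + H²
s(w, D) = -21/4 + D (s(w, D) = D - 21/4 = -21/4 + D)
N = -129/4 (N = -3*((34 - 25) + (-21/4 + 7)) = -3*(9 + 7/4) = -3*43/4 = -129/4 ≈ -32.250)
P(L) = 230
(-E(-273))/P(N) = -(-273)*(1 - 273)/230 = -(-273)*(-272)*(1/230) = -1*74256*(1/230) = -74256*1/230 = -37128/115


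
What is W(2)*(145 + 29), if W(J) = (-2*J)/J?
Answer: -348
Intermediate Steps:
W(J) = -2
W(2)*(145 + 29) = -2*(145 + 29) = -2*174 = -348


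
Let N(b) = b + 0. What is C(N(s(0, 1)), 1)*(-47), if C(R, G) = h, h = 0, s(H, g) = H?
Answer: 0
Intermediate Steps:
N(b) = b
C(R, G) = 0
C(N(s(0, 1)), 1)*(-47) = 0*(-47) = 0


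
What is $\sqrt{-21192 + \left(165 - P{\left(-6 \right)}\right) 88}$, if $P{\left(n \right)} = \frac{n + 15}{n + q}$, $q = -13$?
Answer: $\frac{2 i \sqrt{598386}}{19} \approx 81.427 i$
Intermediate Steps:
$P{\left(n \right)} = \frac{15 + n}{-13 + n}$ ($P{\left(n \right)} = \frac{n + 15}{n - 13} = \frac{15 + n}{-13 + n}$)
$\sqrt{-21192 + \left(165 - P{\left(-6 \right)}\right) 88} = \sqrt{-21192 + \left(165 - \frac{15 - 6}{-13 - 6}\right) 88} = \sqrt{-21192 + \left(165 - \frac{1}{-19} \cdot 9\right) 88} = \sqrt{-21192 + \left(165 - \left(- \frac{1}{19}\right) 9\right) 88} = \sqrt{-21192 + \left(165 - - \frac{9}{19}\right) 88} = \sqrt{-21192 + \left(165 + \frac{9}{19}\right) 88} = \sqrt{-21192 + \frac{3144}{19} \cdot 88} = \sqrt{-21192 + \frac{276672}{19}} = \sqrt{- \frac{125976}{19}} = \frac{2 i \sqrt{598386}}{19}$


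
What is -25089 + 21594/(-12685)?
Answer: -5394501/215 ≈ -25091.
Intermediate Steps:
-25089 + 21594/(-12685) = -25089 + 21594*(-1/12685) = -25089 - 366/215 = -5394501/215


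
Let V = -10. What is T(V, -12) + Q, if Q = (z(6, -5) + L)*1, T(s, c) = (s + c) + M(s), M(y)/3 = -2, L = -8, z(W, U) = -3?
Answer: -39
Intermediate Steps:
M(y) = -6 (M(y) = 3*(-2) = -6)
T(s, c) = -6 + c + s (T(s, c) = (s + c) - 6 = (c + s) - 6 = -6 + c + s)
Q = -11 (Q = (-3 - 8)*1 = -11*1 = -11)
T(V, -12) + Q = (-6 - 12 - 10) - 11 = -28 - 11 = -39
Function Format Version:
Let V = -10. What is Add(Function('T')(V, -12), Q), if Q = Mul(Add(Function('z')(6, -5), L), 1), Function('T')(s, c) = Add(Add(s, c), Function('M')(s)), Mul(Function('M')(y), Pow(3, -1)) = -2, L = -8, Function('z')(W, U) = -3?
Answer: -39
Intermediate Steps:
Function('M')(y) = -6 (Function('M')(y) = Mul(3, -2) = -6)
Function('T')(s, c) = Add(-6, c, s) (Function('T')(s, c) = Add(Add(s, c), -6) = Add(Add(c, s), -6) = Add(-6, c, s))
Q = -11 (Q = Mul(Add(-3, -8), 1) = Mul(-11, 1) = -11)
Add(Function('T')(V, -12), Q) = Add(Add(-6, -12, -10), -11) = Add(-28, -11) = -39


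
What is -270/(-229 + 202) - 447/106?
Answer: 613/106 ≈ 5.7830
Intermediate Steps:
-270/(-229 + 202) - 447/106 = -270/(-27) - 447*1/106 = -270*(-1/27) - 447/106 = 10 - 447/106 = 613/106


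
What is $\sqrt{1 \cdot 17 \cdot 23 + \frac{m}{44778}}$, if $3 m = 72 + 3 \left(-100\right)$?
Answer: $\frac{\sqrt{195994671729}}{22389} \approx 19.774$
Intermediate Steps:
$m = -76$ ($m = \frac{72 + 3 \left(-100\right)}{3} = \frac{72 - 300}{3} = \frac{1}{3} \left(-228\right) = -76$)
$\sqrt{1 \cdot 17 \cdot 23 + \frac{m}{44778}} = \sqrt{1 \cdot 17 \cdot 23 - \frac{76}{44778}} = \sqrt{17 \cdot 23 - \frac{38}{22389}} = \sqrt{391 - \frac{38}{22389}} = \sqrt{\frac{8754061}{22389}} = \frac{\sqrt{195994671729}}{22389}$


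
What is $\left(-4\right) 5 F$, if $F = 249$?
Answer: $-4980$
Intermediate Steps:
$\left(-4\right) 5 F = \left(-4\right) 5 \cdot 249 = \left(-20\right) 249 = -4980$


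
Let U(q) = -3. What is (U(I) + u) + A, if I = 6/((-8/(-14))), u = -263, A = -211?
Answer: -477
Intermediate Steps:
I = 21/2 (I = 6/((-8*(-1/14))) = 6/(4/7) = 6*(7/4) = 21/2 ≈ 10.500)
(U(I) + u) + A = (-3 - 263) - 211 = -266 - 211 = -477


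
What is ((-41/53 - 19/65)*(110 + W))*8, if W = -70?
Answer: -235008/689 ≈ -341.09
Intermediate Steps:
((-41/53 - 19/65)*(110 + W))*8 = ((-41/53 - 19/65)*(110 - 70))*8 = ((-41*1/53 - 19*1/65)*40)*8 = ((-41/53 - 19/65)*40)*8 = -3672/3445*40*8 = -29376/689*8 = -235008/689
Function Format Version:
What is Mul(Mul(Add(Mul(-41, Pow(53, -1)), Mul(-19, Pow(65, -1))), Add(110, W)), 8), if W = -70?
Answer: Rational(-235008, 689) ≈ -341.09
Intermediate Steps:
Mul(Mul(Add(Mul(-41, Pow(53, -1)), Mul(-19, Pow(65, -1))), Add(110, W)), 8) = Mul(Mul(Add(Mul(-41, Pow(53, -1)), Mul(-19, Pow(65, -1))), Add(110, -70)), 8) = Mul(Mul(Add(Mul(-41, Rational(1, 53)), Mul(-19, Rational(1, 65))), 40), 8) = Mul(Mul(Add(Rational(-41, 53), Rational(-19, 65)), 40), 8) = Mul(Mul(Rational(-3672, 3445), 40), 8) = Mul(Rational(-29376, 689), 8) = Rational(-235008, 689)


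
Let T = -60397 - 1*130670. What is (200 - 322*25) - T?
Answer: 183217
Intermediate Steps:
T = -191067 (T = -60397 - 130670 = -191067)
(200 - 322*25) - T = (200 - 322*25) - 1*(-191067) = (200 - 8050) + 191067 = -7850 + 191067 = 183217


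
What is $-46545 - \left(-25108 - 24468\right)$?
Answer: $3031$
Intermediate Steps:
$-46545 - \left(-25108 - 24468\right) = -46545 - -49576 = -46545 + 49576 = 3031$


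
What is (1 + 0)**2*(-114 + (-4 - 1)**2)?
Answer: -89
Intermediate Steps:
(1 + 0)**2*(-114 + (-4 - 1)**2) = 1**2*(-114 + (-5)**2) = 1*(-114 + 25) = 1*(-89) = -89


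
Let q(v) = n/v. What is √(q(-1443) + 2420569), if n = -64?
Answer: 19*√13961848953/1443 ≈ 1555.8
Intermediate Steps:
q(v) = -64/v
√(q(-1443) + 2420569) = √(-64/(-1443) + 2420569) = √(-64*(-1/1443) + 2420569) = √(64/1443 + 2420569) = √(3492881131/1443) = 19*√13961848953/1443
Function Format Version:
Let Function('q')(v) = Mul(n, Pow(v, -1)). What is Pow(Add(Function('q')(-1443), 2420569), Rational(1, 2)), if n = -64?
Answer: Mul(Rational(19, 1443), Pow(13961848953, Rational(1, 2))) ≈ 1555.8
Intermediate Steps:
Function('q')(v) = Mul(-64, Pow(v, -1))
Pow(Add(Function('q')(-1443), 2420569), Rational(1, 2)) = Pow(Add(Mul(-64, Pow(-1443, -1)), 2420569), Rational(1, 2)) = Pow(Add(Mul(-64, Rational(-1, 1443)), 2420569), Rational(1, 2)) = Pow(Add(Rational(64, 1443), 2420569), Rational(1, 2)) = Pow(Rational(3492881131, 1443), Rational(1, 2)) = Mul(Rational(19, 1443), Pow(13961848953, Rational(1, 2)))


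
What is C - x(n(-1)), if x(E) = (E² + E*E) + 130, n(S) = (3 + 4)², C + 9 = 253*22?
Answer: 625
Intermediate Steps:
C = 5557 (C = -9 + 253*22 = -9 + 5566 = 5557)
n(S) = 49 (n(S) = 7² = 49)
x(E) = 130 + 2*E² (x(E) = (E² + E²) + 130 = 2*E² + 130 = 130 + 2*E²)
C - x(n(-1)) = 5557 - (130 + 2*49²) = 5557 - (130 + 2*2401) = 5557 - (130 + 4802) = 5557 - 1*4932 = 5557 - 4932 = 625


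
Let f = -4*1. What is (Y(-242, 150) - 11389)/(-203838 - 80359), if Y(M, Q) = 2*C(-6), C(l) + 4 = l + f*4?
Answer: 11441/284197 ≈ 0.040257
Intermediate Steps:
f = -4
C(l) = -20 + l (C(l) = -4 + (l - 4*4) = -4 + (l - 16) = -4 + (-16 + l) = -20 + l)
Y(M, Q) = -52 (Y(M, Q) = 2*(-20 - 6) = 2*(-26) = -52)
(Y(-242, 150) - 11389)/(-203838 - 80359) = (-52 - 11389)/(-203838 - 80359) = -11441/(-284197) = -11441*(-1/284197) = 11441/284197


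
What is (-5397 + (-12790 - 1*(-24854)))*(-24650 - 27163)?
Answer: -345437271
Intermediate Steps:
(-5397 + (-12790 - 1*(-24854)))*(-24650 - 27163) = (-5397 + (-12790 + 24854))*(-51813) = (-5397 + 12064)*(-51813) = 6667*(-51813) = -345437271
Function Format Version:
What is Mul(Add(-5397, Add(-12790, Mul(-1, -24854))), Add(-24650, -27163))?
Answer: -345437271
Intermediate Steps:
Mul(Add(-5397, Add(-12790, Mul(-1, -24854))), Add(-24650, -27163)) = Mul(Add(-5397, Add(-12790, 24854)), -51813) = Mul(Add(-5397, 12064), -51813) = Mul(6667, -51813) = -345437271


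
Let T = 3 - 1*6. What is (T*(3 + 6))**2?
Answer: 729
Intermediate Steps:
T = -3 (T = 3 - 6 = -3)
(T*(3 + 6))**2 = (-3*(3 + 6))**2 = (-3*9)**2 = (-27)**2 = 729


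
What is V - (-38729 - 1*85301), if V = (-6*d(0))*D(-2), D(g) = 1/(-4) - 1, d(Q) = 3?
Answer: 248105/2 ≈ 1.2405e+5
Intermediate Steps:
D(g) = -5/4 (D(g) = 1*(-1/4) - 1 = -1/4 - 1 = -5/4)
V = 45/2 (V = -6*3*(-5/4) = -18*(-5/4) = 45/2 ≈ 22.500)
V - (-38729 - 1*85301) = 45/2 - (-38729 - 1*85301) = 45/2 - (-38729 - 85301) = 45/2 - 1*(-124030) = 45/2 + 124030 = 248105/2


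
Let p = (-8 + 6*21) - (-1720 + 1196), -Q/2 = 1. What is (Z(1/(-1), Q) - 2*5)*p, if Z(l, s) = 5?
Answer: -3210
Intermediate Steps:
Q = -2 (Q = -2*1 = -2)
p = 642 (p = (-8 + 126) - 1*(-524) = 118 + 524 = 642)
(Z(1/(-1), Q) - 2*5)*p = (5 - 2*5)*642 = (5 - 10)*642 = -5*642 = -3210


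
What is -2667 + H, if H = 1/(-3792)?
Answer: -10113265/3792 ≈ -2667.0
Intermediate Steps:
H = -1/3792 ≈ -0.00026371
-2667 + H = -2667 - 1/3792 = -10113265/3792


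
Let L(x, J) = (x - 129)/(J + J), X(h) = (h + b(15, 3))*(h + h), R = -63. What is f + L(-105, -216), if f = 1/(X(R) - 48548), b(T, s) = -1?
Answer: 131567/242904 ≈ 0.54164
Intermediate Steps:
X(h) = 2*h*(-1 + h) (X(h) = (h - 1)*(h + h) = (-1 + h)*(2*h) = 2*h*(-1 + h))
L(x, J) = (-129 + x)/(2*J) (L(x, J) = (-129 + x)/((2*J)) = (-129 + x)*(1/(2*J)) = (-129 + x)/(2*J))
f = -1/40484 (f = 1/(2*(-63)*(-1 - 63) - 48548) = 1/(2*(-63)*(-64) - 48548) = 1/(8064 - 48548) = 1/(-40484) = -1/40484 ≈ -2.4701e-5)
f + L(-105, -216) = -1/40484 + (½)*(-129 - 105)/(-216) = -1/40484 + (½)*(-1/216)*(-234) = -1/40484 + 13/24 = 131567/242904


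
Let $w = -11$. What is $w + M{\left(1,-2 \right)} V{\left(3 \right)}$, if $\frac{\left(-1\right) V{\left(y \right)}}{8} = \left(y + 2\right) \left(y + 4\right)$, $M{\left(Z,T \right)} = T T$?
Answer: $-1131$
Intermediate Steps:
$M{\left(Z,T \right)} = T^{2}$
$V{\left(y \right)} = - 8 \left(2 + y\right) \left(4 + y\right)$ ($V{\left(y \right)} = - 8 \left(y + 2\right) \left(y + 4\right) = - 8 \left(2 + y\right) \left(4 + y\right)$)
$w + M{\left(1,-2 \right)} V{\left(3 \right)} = -11 + \left(-2\right)^{2} \left(-64 - 144 - 8 \cdot 3^{2}\right) = -11 + 4 \left(-64 - 144 - 72\right) = -11 + 4 \left(-280\right) = -11 - 1120 = -1131$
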